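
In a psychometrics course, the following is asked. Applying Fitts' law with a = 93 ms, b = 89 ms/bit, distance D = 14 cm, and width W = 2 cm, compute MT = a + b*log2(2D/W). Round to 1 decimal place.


MT = 93 + 89 * log2(2*14/2)
2D/W = 14.0
log2(14.0) = 3.8074
MT = 93 + 89 * 3.8074
= 431.9 ms


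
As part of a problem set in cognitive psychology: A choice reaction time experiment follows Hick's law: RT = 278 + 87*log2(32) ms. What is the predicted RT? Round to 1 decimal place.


RT = 278 + 87 * log2(32)
log2(32) = 5.0
RT = 278 + 87 * 5.0
= 278 + 435.0
= 713.0 ms


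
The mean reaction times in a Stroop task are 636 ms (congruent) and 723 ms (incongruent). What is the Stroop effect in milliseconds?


Stroop effect = RT(incongruent) - RT(congruent)
= 723 - 636
= 87 ms


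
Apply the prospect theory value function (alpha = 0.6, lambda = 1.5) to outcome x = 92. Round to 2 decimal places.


Since x = 92 >= 0, use v(x) = x^0.6
92^0.6 = 15.0755
v(92) = 15.08


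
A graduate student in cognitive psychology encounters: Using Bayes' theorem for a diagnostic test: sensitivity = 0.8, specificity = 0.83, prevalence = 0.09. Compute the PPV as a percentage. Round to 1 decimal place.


PPV = (sens * prev) / (sens * prev + (1-spec) * (1-prev))
Numerator = 0.8 * 0.09 = 0.072
P(positive and no disease) = (1 - spec) * (1 - prev) = (1 - 0.83) * (1 - 0.09) = 0.1547
Denominator = 0.072 + 0.1547 = 0.2267
PPV = 0.072 / 0.2267 = 0.3176
As percentage = 31.8


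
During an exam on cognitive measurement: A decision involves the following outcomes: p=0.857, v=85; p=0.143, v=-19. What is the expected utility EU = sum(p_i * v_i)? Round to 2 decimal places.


EU = sum(p_i * v_i)
0.857 * 85 = 72.845
0.143 * -19 = -2.717
EU = 72.845 + -2.717
= 70.13


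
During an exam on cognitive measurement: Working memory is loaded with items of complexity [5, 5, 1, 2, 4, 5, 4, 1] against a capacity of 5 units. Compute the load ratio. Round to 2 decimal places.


Total complexity = 5 + 5 + 1 + 2 + 4 + 5 + 4 + 1 = 27
Load = total / capacity = 27 / 5
= 5.40


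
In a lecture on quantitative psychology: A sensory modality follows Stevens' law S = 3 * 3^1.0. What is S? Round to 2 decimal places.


S = 3 * 3^1.0
3^1.0 = 3.0
S = 3 * 3.0
= 9.00


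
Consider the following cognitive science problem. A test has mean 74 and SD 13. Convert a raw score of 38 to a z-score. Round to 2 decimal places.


z = (X - mu) / sigma
= (38 - 74) / 13
= -36 / 13
= -2.77


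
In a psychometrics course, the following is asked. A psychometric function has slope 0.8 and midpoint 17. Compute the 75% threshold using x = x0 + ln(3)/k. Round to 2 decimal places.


At P = 0.75: 0.75 = 1/(1 + e^(-k*(x-x0)))
Solving: e^(-k*(x-x0)) = 1/3
x = x0 + ln(3)/k
ln(3) = 1.0986
x = 17 + 1.0986/0.8
= 17 + 1.3732
= 18.37


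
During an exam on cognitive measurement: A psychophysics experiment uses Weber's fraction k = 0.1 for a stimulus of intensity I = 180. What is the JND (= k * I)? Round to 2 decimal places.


JND = k * I
JND = 0.1 * 180
= 18.00


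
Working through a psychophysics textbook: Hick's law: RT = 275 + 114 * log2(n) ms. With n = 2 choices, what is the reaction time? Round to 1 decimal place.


RT = 275 + 114 * log2(2)
log2(2) = 1.0
RT = 275 + 114 * 1.0
= 275 + 114.0
= 389.0 ms


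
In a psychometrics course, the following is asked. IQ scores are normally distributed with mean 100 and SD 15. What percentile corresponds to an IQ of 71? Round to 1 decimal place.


z = (IQ - mean) / SD
z = (71 - 100) / 15 = -1.9333
Percentile = Phi(-1.9333) * 100
Phi(-1.9333) = 0.0266
= 2.7


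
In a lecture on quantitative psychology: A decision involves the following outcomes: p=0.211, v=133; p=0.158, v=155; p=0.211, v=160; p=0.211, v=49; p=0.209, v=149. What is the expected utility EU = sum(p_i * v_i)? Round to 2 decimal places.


EU = sum(p_i * v_i)
0.211 * 133 = 28.063
0.158 * 155 = 24.49
0.211 * 160 = 33.76
0.211 * 49 = 10.339
0.209 * 149 = 31.141
EU = 28.063 + 24.49 + 33.76 + 10.339 + 31.141
= 127.79


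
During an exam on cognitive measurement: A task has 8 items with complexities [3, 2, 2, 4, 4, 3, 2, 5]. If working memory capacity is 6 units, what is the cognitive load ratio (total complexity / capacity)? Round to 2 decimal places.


Total complexity = 3 + 2 + 2 + 4 + 4 + 3 + 2 + 5 = 25
Load = total / capacity = 25 / 6
= 4.17


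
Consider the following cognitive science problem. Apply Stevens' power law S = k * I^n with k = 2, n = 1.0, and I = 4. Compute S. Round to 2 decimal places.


S = 2 * 4^1.0
4^1.0 = 4.0
S = 2 * 4.0
= 8.00


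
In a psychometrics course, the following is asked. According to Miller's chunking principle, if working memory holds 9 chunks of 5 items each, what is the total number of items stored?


Total items = chunks * items_per_chunk
= 9 * 5
= 45


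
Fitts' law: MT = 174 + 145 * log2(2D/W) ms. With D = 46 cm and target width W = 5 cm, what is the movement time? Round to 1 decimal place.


MT = 174 + 145 * log2(2*46/5)
2D/W = 18.4
log2(18.4) = 4.2016
MT = 174 + 145 * 4.2016
= 783.2 ms


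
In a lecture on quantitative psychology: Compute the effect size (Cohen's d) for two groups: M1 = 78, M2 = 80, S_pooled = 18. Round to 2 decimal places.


Cohen's d = (M1 - M2) / S_pooled
= (78 - 80) / 18
= -2 / 18
= -0.11


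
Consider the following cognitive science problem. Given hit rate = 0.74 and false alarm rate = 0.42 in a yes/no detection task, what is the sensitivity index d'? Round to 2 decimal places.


d' = z(HR) - z(FAR)
z(0.74) = 0.6433
z(0.42) = -0.2019
d' = 0.6433 - -0.2019
= 0.85


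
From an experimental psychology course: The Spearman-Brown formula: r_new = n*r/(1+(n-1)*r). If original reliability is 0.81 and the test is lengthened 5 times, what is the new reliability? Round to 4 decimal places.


r_new = n*r / (1 + (n-1)*r)
Numerator = 5 * 0.81 = 4.05
Denominator = 1 + 4 * 0.81 = 4.24
r_new = 4.05 / 4.24
= 0.9552


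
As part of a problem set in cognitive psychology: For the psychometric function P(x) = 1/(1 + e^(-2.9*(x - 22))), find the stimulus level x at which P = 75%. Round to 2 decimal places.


At P = 0.75: 0.75 = 1/(1 + e^(-k*(x-x0)))
Solving: e^(-k*(x-x0)) = 1/3
x = x0 + ln(3)/k
ln(3) = 1.0986
x = 22 + 1.0986/2.9
= 22 + 0.3788
= 22.38


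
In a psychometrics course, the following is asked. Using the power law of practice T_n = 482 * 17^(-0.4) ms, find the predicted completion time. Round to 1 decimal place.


T_n = 482 * 17^(-0.4)
17^(-0.4) = 0.321974
T_n = 482 * 0.321974
= 155.2 ms


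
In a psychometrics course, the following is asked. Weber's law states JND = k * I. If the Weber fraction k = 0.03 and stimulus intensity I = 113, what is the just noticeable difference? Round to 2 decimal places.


JND = k * I
JND = 0.03 * 113
= 3.39


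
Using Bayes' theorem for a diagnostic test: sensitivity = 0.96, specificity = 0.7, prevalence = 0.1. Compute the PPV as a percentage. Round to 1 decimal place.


PPV = (sens * prev) / (sens * prev + (1-spec) * (1-prev))
Numerator = 0.96 * 0.1 = 0.096
P(positive and no disease) = (1 - spec) * (1 - prev) = (1 - 0.7) * (1 - 0.1) = 0.27
Denominator = 0.096 + 0.27 = 0.366
PPV = 0.096 / 0.366 = 0.262295
As percentage = 26.2


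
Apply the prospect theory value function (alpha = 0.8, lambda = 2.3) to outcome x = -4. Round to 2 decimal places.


Since x = -4 < 0, use v(x) = -lambda*(-x)^alpha
(-x) = 4
4^0.8 = 3.0314
v(-4) = -2.3 * 3.0314
= -6.97


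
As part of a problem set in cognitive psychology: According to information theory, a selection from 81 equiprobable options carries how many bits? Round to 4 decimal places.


H = log2(n)
H = log2(81)
= 6.3399


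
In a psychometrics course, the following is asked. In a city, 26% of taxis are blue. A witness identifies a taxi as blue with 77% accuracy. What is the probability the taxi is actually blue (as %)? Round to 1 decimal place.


P(blue | says blue) = P(says blue | blue)*P(blue) / [P(says blue | blue)*P(blue) + P(says blue | not blue)*P(not blue)]
Numerator = 0.77 * 0.26 = 0.2002
False identification = 0.23 * 0.74 = 0.1702
P = 0.2002 / (0.2002 + 0.1702)
= 0.2002 / 0.3704
As percentage = 54.0


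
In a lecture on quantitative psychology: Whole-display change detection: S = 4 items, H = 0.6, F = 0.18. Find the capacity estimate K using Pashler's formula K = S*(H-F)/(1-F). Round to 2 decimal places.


K = S * (H - F) / (1 - F)
H - F = 0.42
1 - F = 0.82
K = 4 * 0.42 / 0.82
= 2.05


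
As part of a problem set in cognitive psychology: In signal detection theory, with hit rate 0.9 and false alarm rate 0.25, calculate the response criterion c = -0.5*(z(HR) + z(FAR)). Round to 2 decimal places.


c = -0.5 * (z(HR) + z(FAR))
z(0.9) = 1.2816
z(0.25) = -0.6745
c = -0.5 * (1.2816 + -0.6745)
= -0.5 * 0.6071
= -0.30


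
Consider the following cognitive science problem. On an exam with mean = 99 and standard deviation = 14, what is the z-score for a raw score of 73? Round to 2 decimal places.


z = (X - mu) / sigma
= (73 - 99) / 14
= -26 / 14
= -1.86


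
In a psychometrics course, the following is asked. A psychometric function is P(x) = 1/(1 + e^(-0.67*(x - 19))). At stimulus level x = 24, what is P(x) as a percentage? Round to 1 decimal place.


P(x) = 1/(1 + e^(-0.67*(24 - 19)))
Exponent = -0.67 * 5 = -3.35
e^(-3.35) = 0.035084
P = 1/(1 + 0.035084) = 0.966105
Percentage = 96.6


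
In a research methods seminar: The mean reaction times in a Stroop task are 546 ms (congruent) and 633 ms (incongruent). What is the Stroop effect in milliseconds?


Stroop effect = RT(incongruent) - RT(congruent)
= 633 - 546
= 87 ms


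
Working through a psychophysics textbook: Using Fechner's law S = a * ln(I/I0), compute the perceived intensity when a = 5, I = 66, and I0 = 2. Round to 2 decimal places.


S = 5 * ln(66/2)
I/I0 = 33.0
ln(33.0) = 3.4965
S = 5 * 3.4965
= 17.48


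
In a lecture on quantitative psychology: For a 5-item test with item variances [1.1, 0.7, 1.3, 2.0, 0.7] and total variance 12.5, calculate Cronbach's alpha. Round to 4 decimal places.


alpha = (k/(k-1)) * (1 - sum(s_i^2)/s_total^2)
sum(item variances) = 5.8
k/(k-1) = 5/4 = 1.25
1 - 5.8/12.5 = 1 - 0.464 = 0.536
alpha = 1.25 * 0.536
= 0.6700


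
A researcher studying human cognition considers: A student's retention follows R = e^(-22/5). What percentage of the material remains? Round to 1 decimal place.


R = e^(-t/S)
-t/S = -22/5 = -4.4
R = e^(-4.4) = 0.012277
Percentage = 0.012277 * 100
= 1.2


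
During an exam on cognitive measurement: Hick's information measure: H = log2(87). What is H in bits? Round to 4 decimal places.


H = log2(n)
H = log2(87)
= 6.4429


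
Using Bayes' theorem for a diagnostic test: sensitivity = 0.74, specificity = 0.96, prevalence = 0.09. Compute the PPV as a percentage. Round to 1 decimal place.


PPV = (sens * prev) / (sens * prev + (1-spec) * (1-prev))
Numerator = 0.74 * 0.09 = 0.0666
P(positive and no disease) = (1 - spec) * (1 - prev) = (1 - 0.96) * (1 - 0.09) = 0.0364
Denominator = 0.0666 + 0.0364 = 0.103
PPV = 0.0666 / 0.103 = 0.646602
As percentage = 64.7


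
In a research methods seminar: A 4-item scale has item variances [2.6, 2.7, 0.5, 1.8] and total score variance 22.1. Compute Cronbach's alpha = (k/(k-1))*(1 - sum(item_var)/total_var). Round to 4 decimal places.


alpha = (k/(k-1)) * (1 - sum(s_i^2)/s_total^2)
sum(item variances) = 7.6
k/(k-1) = 4/3 = 1.333333
1 - 7.6/22.1 = 1 - 0.343891 = 0.656109
alpha = 1.333333 * 0.656109
= 0.8748


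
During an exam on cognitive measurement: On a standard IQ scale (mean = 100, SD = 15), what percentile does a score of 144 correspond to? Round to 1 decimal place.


z = (IQ - mean) / SD
z = (144 - 100) / 15 = 2.9333
Percentile = Phi(2.9333) * 100
Phi(2.9333) = 0.998323
= 99.8


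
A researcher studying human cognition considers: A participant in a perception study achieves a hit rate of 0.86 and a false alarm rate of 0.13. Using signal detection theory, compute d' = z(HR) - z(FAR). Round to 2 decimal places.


d' = z(HR) - z(FAR)
z(0.86) = 1.0803
z(0.13) = -1.1264
d' = 1.0803 - -1.1264
= 2.21


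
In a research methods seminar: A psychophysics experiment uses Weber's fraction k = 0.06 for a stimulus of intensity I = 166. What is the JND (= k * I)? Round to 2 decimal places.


JND = k * I
JND = 0.06 * 166
= 9.96


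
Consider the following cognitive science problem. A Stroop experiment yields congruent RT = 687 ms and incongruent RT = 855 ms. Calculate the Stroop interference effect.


Stroop effect = RT(incongruent) - RT(congruent)
= 855 - 687
= 168 ms


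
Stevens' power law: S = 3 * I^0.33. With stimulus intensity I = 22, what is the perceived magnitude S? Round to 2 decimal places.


S = 3 * 22^0.33
22^0.33 = 2.7733
S = 3 * 2.7733
= 8.32


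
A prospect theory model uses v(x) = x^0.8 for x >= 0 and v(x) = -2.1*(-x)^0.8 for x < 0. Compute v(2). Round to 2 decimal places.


Since x = 2 >= 0, use v(x) = x^0.8
2^0.8 = 1.7411
v(2) = 1.74


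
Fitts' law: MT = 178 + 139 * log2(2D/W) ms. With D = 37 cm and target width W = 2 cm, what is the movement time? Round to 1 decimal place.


MT = 178 + 139 * log2(2*37/2)
2D/W = 37.0
log2(37.0) = 5.2095
MT = 178 + 139 * 5.2095
= 902.1 ms


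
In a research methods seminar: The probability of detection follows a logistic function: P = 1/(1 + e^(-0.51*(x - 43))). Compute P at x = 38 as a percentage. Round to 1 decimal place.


P(x) = 1/(1 + e^(-0.51*(38 - 43)))
Exponent = -0.51 * -5 = 2.55
e^(2.55) = 12.807104
P = 1/(1 + 12.807104) = 0.072426
Percentage = 7.2


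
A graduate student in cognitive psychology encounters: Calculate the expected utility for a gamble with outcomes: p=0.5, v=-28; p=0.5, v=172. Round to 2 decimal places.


EU = sum(p_i * v_i)
0.5 * -28 = -14.0
0.5 * 172 = 86.0
EU = -14.0 + 86.0
= 72.00


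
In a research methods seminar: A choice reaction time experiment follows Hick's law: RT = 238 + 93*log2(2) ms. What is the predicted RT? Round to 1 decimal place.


RT = 238 + 93 * log2(2)
log2(2) = 1.0
RT = 238 + 93 * 1.0
= 238 + 93.0
= 331.0 ms


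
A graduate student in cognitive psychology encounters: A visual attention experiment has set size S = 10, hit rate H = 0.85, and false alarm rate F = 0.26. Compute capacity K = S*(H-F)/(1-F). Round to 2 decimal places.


K = S * (H - F) / (1 - F)
H - F = 0.59
1 - F = 0.74
K = 10 * 0.59 / 0.74
= 7.97


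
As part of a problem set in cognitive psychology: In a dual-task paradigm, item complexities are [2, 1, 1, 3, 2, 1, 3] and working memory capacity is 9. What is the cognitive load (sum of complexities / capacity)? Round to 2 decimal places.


Total complexity = 2 + 1 + 1 + 3 + 2 + 1 + 3 = 13
Load = total / capacity = 13 / 9
= 1.44


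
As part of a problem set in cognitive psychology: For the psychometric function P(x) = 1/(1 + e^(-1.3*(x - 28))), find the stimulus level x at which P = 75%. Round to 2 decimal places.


At P = 0.75: 0.75 = 1/(1 + e^(-k*(x-x0)))
Solving: e^(-k*(x-x0)) = 1/3
x = x0 + ln(3)/k
ln(3) = 1.0986
x = 28 + 1.0986/1.3
= 28 + 0.8451
= 28.85


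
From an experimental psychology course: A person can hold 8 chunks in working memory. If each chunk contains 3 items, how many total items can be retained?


Total items = chunks * items_per_chunk
= 8 * 3
= 24


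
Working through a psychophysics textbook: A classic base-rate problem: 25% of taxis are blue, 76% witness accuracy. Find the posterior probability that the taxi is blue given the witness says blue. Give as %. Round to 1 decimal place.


P(blue | says blue) = P(says blue | blue)*P(blue) / [P(says blue | blue)*P(blue) + P(says blue | not blue)*P(not blue)]
Numerator = 0.76 * 0.25 = 0.19
False identification = 0.24 * 0.75 = 0.18
P = 0.19 / (0.19 + 0.18)
= 0.19 / 0.37
As percentage = 51.4


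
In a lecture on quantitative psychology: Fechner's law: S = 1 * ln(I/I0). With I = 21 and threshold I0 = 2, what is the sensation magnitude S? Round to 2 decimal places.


S = 1 * ln(21/2)
I/I0 = 10.5
ln(10.5) = 2.3514
S = 1 * 2.3514
= 2.35


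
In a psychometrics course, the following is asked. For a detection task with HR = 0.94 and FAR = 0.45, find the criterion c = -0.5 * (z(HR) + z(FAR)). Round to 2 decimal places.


c = -0.5 * (z(HR) + z(FAR))
z(0.94) = 1.5548
z(0.45) = -0.1257
c = -0.5 * (1.5548 + -0.1257)
= -0.5 * 1.4291
= -0.71


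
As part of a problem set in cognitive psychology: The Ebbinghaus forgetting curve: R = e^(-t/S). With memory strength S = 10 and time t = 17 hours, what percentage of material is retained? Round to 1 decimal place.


R = e^(-t/S)
-t/S = -17/10 = -1.7
R = e^(-1.7) = 0.182684
Percentage = 0.182684 * 100
= 18.3


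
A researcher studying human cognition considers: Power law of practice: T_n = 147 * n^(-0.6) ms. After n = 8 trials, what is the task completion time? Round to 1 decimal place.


T_n = 147 * 8^(-0.6)
8^(-0.6) = 0.287175
T_n = 147 * 0.287175
= 42.2 ms


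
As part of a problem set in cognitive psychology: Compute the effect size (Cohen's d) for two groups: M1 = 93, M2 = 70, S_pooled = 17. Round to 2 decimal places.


Cohen's d = (M1 - M2) / S_pooled
= (93 - 70) / 17
= 23 / 17
= 1.35


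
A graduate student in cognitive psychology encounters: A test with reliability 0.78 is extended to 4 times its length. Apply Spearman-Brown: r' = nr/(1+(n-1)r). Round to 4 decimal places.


r_new = n*r / (1 + (n-1)*r)
Numerator = 4 * 0.78 = 3.12
Denominator = 1 + 3 * 0.78 = 3.34
r_new = 3.12 / 3.34
= 0.9341


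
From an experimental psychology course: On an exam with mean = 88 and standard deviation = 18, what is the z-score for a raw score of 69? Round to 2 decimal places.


z = (X - mu) / sigma
= (69 - 88) / 18
= -19 / 18
= -1.06


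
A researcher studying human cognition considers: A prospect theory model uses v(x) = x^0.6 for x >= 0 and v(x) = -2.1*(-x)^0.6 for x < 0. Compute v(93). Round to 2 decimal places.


Since x = 93 >= 0, use v(x) = x^0.6
93^0.6 = 15.1736
v(93) = 15.17


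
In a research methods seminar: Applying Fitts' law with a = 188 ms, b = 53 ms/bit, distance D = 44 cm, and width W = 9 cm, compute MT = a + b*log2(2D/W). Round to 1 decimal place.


MT = 188 + 53 * log2(2*44/9)
2D/W = 9.777778
log2(9.777778) = 3.2895
MT = 188 + 53 * 3.2895
= 362.3 ms


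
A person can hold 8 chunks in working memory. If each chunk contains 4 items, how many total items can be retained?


Total items = chunks * items_per_chunk
= 8 * 4
= 32


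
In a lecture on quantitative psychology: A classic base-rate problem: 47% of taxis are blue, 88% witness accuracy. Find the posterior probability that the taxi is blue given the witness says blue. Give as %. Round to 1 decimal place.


P(blue | says blue) = P(says blue | blue)*P(blue) / [P(says blue | blue)*P(blue) + P(says blue | not blue)*P(not blue)]
Numerator = 0.88 * 0.47 = 0.4136
False identification = 0.12 * 0.53 = 0.0636
P = 0.4136 / (0.4136 + 0.0636)
= 0.4136 / 0.4772
As percentage = 86.7


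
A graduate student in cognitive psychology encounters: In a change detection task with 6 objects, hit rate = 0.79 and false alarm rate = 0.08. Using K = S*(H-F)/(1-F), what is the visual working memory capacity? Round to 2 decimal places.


K = S * (H - F) / (1 - F)
H - F = 0.71
1 - F = 0.92
K = 6 * 0.71 / 0.92
= 4.63


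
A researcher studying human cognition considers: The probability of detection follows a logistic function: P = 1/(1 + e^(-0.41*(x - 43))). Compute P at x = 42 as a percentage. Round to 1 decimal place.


P(x) = 1/(1 + e^(-0.41*(42 - 43)))
Exponent = -0.41 * -1 = 0.41
e^(0.41) = 1.506818
P = 1/(1 + 1.506818) = 0.398912
Percentage = 39.9


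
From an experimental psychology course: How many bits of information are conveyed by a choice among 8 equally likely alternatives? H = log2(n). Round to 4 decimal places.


H = log2(n)
H = log2(8)
= 3.0000


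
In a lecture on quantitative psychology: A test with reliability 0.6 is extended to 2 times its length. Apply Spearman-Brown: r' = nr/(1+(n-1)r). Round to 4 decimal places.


r_new = n*r / (1 + (n-1)*r)
Numerator = 2 * 0.6 = 1.2
Denominator = 1 + 1 * 0.6 = 1.6
r_new = 1.2 / 1.6
= 0.7500


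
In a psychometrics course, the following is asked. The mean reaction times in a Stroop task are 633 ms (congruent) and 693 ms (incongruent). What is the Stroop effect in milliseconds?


Stroop effect = RT(incongruent) - RT(congruent)
= 693 - 633
= 60 ms


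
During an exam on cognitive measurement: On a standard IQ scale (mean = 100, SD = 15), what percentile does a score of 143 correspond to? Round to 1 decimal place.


z = (IQ - mean) / SD
z = (143 - 100) / 15 = 2.8667
Percentile = Phi(2.8667) * 100
Phi(2.8667) = 0.997926
= 99.8


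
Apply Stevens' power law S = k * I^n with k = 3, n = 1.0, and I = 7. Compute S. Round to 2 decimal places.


S = 3 * 7^1.0
7^1.0 = 7.0
S = 3 * 7.0
= 21.00


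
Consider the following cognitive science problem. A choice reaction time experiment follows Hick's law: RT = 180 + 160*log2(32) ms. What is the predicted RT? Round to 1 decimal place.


RT = 180 + 160 * log2(32)
log2(32) = 5.0
RT = 180 + 160 * 5.0
= 180 + 800.0
= 980.0 ms


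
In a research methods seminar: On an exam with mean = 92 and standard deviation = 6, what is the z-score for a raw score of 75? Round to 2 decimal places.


z = (X - mu) / sigma
= (75 - 92) / 6
= -17 / 6
= -2.83


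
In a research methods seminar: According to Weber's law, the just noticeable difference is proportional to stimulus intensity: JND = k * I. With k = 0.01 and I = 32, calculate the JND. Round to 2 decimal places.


JND = k * I
JND = 0.01 * 32
= 0.32


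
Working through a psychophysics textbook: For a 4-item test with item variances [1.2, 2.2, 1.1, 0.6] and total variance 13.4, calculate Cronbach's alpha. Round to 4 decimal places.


alpha = (k/(k-1)) * (1 - sum(s_i^2)/s_total^2)
sum(item variances) = 5.1
k/(k-1) = 4/3 = 1.333333
1 - 5.1/13.4 = 1 - 0.380597 = 0.619403
alpha = 1.333333 * 0.619403
= 0.8259


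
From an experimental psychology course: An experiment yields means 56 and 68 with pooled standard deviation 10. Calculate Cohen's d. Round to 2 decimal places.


Cohen's d = (M1 - M2) / S_pooled
= (56 - 68) / 10
= -12 / 10
= -1.20


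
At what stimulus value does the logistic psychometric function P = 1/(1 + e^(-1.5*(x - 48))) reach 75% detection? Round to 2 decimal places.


At P = 0.75: 0.75 = 1/(1 + e^(-k*(x-x0)))
Solving: e^(-k*(x-x0)) = 1/3
x = x0 + ln(3)/k
ln(3) = 1.0986
x = 48 + 1.0986/1.5
= 48 + 0.7324
= 48.73


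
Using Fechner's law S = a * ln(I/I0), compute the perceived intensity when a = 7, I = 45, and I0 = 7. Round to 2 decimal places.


S = 7 * ln(45/7)
I/I0 = 6.428571
ln(6.428571) = 1.8608
S = 7 * 1.8608
= 13.03


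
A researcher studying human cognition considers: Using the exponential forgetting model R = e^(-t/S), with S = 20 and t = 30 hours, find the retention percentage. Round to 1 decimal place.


R = e^(-t/S)
-t/S = -30/20 = -1.5
R = e^(-1.5) = 0.22313
Percentage = 0.22313 * 100
= 22.3


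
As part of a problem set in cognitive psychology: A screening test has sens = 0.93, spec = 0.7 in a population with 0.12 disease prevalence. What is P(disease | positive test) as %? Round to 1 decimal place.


PPV = (sens * prev) / (sens * prev + (1-spec) * (1-prev))
Numerator = 0.93 * 0.12 = 0.1116
P(positive and no disease) = (1 - spec) * (1 - prev) = (1 - 0.7) * (1 - 0.12) = 0.264
Denominator = 0.1116 + 0.264 = 0.3756
PPV = 0.1116 / 0.3756 = 0.297125
As percentage = 29.7


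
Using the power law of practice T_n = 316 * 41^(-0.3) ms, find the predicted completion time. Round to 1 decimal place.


T_n = 316 * 41^(-0.3)
41^(-0.3) = 0.32822
T_n = 316 * 0.32822
= 103.7 ms


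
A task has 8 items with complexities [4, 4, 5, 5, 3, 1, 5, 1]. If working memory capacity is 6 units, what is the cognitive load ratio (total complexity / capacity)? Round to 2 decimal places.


Total complexity = 4 + 4 + 5 + 5 + 3 + 1 + 5 + 1 = 28
Load = total / capacity = 28 / 6
= 4.67


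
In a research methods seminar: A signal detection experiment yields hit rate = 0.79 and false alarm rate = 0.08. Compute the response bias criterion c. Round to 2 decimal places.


c = -0.5 * (z(HR) + z(FAR))
z(0.79) = 0.8064
z(0.08) = -1.4051
c = -0.5 * (0.8064 + -1.4051)
= -0.5 * -0.5987
= 0.30


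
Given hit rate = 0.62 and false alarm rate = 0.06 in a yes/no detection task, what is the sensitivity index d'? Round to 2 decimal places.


d' = z(HR) - z(FAR)
z(0.62) = 0.3055
z(0.06) = -1.5548
d' = 0.3055 - -1.5548
= 1.86


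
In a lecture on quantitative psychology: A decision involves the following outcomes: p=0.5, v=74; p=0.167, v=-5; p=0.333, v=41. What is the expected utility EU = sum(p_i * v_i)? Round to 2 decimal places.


EU = sum(p_i * v_i)
0.5 * 74 = 37.0
0.167 * -5 = -0.835
0.333 * 41 = 13.653
EU = 37.0 + -0.835 + 13.653
= 49.82


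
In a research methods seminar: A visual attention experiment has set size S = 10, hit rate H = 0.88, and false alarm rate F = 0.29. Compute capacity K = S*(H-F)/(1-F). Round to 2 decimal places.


K = S * (H - F) / (1 - F)
H - F = 0.59
1 - F = 0.71
K = 10 * 0.59 / 0.71
= 8.31


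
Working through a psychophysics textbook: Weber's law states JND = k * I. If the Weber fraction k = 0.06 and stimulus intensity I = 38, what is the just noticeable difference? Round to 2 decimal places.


JND = k * I
JND = 0.06 * 38
= 2.28


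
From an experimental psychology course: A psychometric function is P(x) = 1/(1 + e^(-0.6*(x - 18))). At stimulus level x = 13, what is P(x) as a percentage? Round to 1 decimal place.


P(x) = 1/(1 + e^(-0.6*(13 - 18)))
Exponent = -0.6 * -5 = 3.0
e^(3.0) = 20.085537
P = 1/(1 + 20.085537) = 0.047426
Percentage = 4.7


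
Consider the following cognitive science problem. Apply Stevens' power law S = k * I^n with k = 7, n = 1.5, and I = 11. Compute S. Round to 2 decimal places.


S = 7 * 11^1.5
11^1.5 = 36.4829
S = 7 * 36.4829
= 255.38


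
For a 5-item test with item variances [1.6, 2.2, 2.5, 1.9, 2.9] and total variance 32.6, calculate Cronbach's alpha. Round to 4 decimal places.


alpha = (k/(k-1)) * (1 - sum(s_i^2)/s_total^2)
sum(item variances) = 11.1
k/(k-1) = 5/4 = 1.25
1 - 11.1/32.6 = 1 - 0.340491 = 0.659509
alpha = 1.25 * 0.659509
= 0.8244


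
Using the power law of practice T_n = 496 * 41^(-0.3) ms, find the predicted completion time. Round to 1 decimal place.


T_n = 496 * 41^(-0.3)
41^(-0.3) = 0.32822
T_n = 496 * 0.32822
= 162.8 ms


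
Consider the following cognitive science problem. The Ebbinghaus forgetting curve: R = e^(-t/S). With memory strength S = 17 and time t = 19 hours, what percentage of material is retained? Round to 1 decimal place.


R = e^(-t/S)
-t/S = -19/17 = -1.117647
R = e^(-1.117647) = 0.327048
Percentage = 0.327048 * 100
= 32.7


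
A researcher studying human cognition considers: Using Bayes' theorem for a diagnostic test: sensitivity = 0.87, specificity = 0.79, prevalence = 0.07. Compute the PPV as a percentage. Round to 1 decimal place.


PPV = (sens * prev) / (sens * prev + (1-spec) * (1-prev))
Numerator = 0.87 * 0.07 = 0.0609
P(positive and no disease) = (1 - spec) * (1 - prev) = (1 - 0.79) * (1 - 0.07) = 0.1953
Denominator = 0.0609 + 0.1953 = 0.2562
PPV = 0.0609 / 0.2562 = 0.237705
As percentage = 23.8


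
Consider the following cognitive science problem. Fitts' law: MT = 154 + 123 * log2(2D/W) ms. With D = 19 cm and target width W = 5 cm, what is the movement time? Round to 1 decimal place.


MT = 154 + 123 * log2(2*19/5)
2D/W = 7.6
log2(7.6) = 2.926
MT = 154 + 123 * 2.926
= 513.9 ms


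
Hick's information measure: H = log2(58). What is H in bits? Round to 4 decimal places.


H = log2(n)
H = log2(58)
= 5.8580


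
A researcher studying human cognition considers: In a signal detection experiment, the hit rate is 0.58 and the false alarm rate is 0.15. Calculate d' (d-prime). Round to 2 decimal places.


d' = z(HR) - z(FAR)
z(0.58) = 0.2019
z(0.15) = -1.0364
d' = 0.2019 - -1.0364
= 1.24


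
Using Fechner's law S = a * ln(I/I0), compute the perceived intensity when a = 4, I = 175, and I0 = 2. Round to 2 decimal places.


S = 4 * ln(175/2)
I/I0 = 87.5
ln(87.5) = 4.4716
S = 4 * 4.4716
= 17.89


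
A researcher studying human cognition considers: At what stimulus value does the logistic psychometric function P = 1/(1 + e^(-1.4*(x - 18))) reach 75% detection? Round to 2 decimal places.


At P = 0.75: 0.75 = 1/(1 + e^(-k*(x-x0)))
Solving: e^(-k*(x-x0)) = 1/3
x = x0 + ln(3)/k
ln(3) = 1.0986
x = 18 + 1.0986/1.4
= 18 + 0.7847
= 18.78


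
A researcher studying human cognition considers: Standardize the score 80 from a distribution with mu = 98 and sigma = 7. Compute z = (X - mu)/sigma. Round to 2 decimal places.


z = (X - mu) / sigma
= (80 - 98) / 7
= -18 / 7
= -2.57


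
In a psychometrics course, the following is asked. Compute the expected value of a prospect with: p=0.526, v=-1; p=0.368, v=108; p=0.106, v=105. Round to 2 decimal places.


EU = sum(p_i * v_i)
0.526 * -1 = -0.526
0.368 * 108 = 39.744
0.106 * 105 = 11.13
EU = -0.526 + 39.744 + 11.13
= 50.35


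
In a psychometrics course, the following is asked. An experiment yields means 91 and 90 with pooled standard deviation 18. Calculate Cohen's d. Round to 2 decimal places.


Cohen's d = (M1 - M2) / S_pooled
= (91 - 90) / 18
= 1 / 18
= 0.06


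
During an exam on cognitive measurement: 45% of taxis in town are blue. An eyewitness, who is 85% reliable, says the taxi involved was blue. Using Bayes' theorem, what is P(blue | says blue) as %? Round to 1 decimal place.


P(blue | says blue) = P(says blue | blue)*P(blue) / [P(says blue | blue)*P(blue) + P(says blue | not blue)*P(not blue)]
Numerator = 0.85 * 0.45 = 0.3825
False identification = 0.15 * 0.55 = 0.0825
P = 0.3825 / (0.3825 + 0.0825)
= 0.3825 / 0.465
As percentage = 82.3


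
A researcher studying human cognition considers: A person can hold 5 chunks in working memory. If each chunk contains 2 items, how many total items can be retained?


Total items = chunks * items_per_chunk
= 5 * 2
= 10


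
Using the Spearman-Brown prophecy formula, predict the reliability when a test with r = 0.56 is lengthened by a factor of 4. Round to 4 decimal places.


r_new = n*r / (1 + (n-1)*r)
Numerator = 4 * 0.56 = 2.24
Denominator = 1 + 3 * 0.56 = 2.68
r_new = 2.24 / 2.68
= 0.8358


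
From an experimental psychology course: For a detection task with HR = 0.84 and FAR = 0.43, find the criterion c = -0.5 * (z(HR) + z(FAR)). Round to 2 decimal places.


c = -0.5 * (z(HR) + z(FAR))
z(0.84) = 0.9945
z(0.43) = -0.1764
c = -0.5 * (0.9945 + -0.1764)
= -0.5 * 0.8181
= -0.41


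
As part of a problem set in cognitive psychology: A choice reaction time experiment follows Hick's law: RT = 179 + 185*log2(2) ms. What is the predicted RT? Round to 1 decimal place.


RT = 179 + 185 * log2(2)
log2(2) = 1.0
RT = 179 + 185 * 1.0
= 179 + 185.0
= 364.0 ms


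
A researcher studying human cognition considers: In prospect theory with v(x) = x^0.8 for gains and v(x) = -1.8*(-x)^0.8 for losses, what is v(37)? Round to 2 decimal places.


Since x = 37 >= 0, use v(x) = x^0.8
37^0.8 = 17.9706
v(37) = 17.97


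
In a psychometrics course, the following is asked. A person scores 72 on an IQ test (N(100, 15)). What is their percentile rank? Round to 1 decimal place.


z = (IQ - mean) / SD
z = (72 - 100) / 15 = -1.8667
Percentile = Phi(-1.8667) * 100
Phi(-1.8667) = 0.030972
= 3.1


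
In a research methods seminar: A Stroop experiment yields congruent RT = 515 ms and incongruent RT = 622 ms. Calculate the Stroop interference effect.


Stroop effect = RT(incongruent) - RT(congruent)
= 622 - 515
= 107 ms


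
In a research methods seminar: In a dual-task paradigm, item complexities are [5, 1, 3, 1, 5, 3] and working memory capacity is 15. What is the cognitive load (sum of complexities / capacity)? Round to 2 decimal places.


Total complexity = 5 + 1 + 3 + 1 + 5 + 3 = 18
Load = total / capacity = 18 / 15
= 1.20


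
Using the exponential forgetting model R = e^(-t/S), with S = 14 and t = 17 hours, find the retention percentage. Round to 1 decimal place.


R = e^(-t/S)
-t/S = -17/14 = -1.214286
R = e^(-1.214286) = 0.296922
Percentage = 0.296922 * 100
= 29.7


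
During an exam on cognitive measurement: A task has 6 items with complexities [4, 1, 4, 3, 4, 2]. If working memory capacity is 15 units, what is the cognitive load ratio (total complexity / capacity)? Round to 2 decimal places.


Total complexity = 4 + 1 + 4 + 3 + 4 + 2 = 18
Load = total / capacity = 18 / 15
= 1.20


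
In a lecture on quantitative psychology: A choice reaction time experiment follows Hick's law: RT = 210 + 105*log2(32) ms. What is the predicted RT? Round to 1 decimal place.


RT = 210 + 105 * log2(32)
log2(32) = 5.0
RT = 210 + 105 * 5.0
= 210 + 525.0
= 735.0 ms


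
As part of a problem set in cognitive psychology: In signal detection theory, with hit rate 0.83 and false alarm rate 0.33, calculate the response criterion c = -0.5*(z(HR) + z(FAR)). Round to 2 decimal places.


c = -0.5 * (z(HR) + z(FAR))
z(0.83) = 0.9542
z(0.33) = -0.4399
c = -0.5 * (0.9542 + -0.4399)
= -0.5 * 0.5143
= -0.26


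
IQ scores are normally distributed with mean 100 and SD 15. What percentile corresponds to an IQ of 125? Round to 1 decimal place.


z = (IQ - mean) / SD
z = (125 - 100) / 15 = 1.6667
Percentile = Phi(1.6667) * 100
Phi(1.6667) = 0.952213
= 95.2


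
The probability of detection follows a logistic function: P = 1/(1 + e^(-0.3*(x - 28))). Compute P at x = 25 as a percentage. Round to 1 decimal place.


P(x) = 1/(1 + e^(-0.3*(25 - 28)))
Exponent = -0.3 * -3 = 0.9
e^(0.9) = 2.459603
P = 1/(1 + 2.459603) = 0.289051
Percentage = 28.9


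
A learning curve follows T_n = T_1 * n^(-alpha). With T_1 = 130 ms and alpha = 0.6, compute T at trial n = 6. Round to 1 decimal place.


T_n = 130 * 6^(-0.6)
6^(-0.6) = 0.341279
T_n = 130 * 0.341279
= 44.4 ms


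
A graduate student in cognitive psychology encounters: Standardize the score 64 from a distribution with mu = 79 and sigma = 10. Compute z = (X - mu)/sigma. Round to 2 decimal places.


z = (X - mu) / sigma
= (64 - 79) / 10
= -15 / 10
= -1.50


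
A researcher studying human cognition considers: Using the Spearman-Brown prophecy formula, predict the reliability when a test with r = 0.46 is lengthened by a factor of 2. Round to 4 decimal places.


r_new = n*r / (1 + (n-1)*r)
Numerator = 2 * 0.46 = 0.92
Denominator = 1 + 1 * 0.46 = 1.46
r_new = 0.92 / 1.46
= 0.6301


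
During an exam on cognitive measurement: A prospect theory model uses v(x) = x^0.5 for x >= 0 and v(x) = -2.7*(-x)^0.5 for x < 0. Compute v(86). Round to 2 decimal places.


Since x = 86 >= 0, use v(x) = x^0.5
86^0.5 = 9.2736
v(86) = 9.27


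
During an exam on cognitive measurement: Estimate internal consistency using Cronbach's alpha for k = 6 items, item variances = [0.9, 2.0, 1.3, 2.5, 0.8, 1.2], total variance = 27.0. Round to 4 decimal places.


alpha = (k/(k-1)) * (1 - sum(s_i^2)/s_total^2)
sum(item variances) = 8.7
k/(k-1) = 6/5 = 1.2
1 - 8.7/27.0 = 1 - 0.322222 = 0.677778
alpha = 1.2 * 0.677778
= 0.8133


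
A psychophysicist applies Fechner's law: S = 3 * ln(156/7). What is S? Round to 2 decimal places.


S = 3 * ln(156/7)
I/I0 = 22.285714
ln(22.285714) = 3.1039
S = 3 * 3.1039
= 9.31


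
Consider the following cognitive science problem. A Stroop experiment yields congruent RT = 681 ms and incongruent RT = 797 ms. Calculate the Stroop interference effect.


Stroop effect = RT(incongruent) - RT(congruent)
= 797 - 681
= 116 ms


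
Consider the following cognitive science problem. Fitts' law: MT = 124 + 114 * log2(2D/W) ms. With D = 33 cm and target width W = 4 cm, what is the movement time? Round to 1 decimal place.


MT = 124 + 114 * log2(2*33/4)
2D/W = 16.5
log2(16.5) = 4.0444
MT = 124 + 114 * 4.0444
= 585.1 ms


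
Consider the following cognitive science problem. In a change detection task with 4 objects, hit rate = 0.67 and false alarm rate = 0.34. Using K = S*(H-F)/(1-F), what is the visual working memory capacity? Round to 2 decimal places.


K = S * (H - F) / (1 - F)
H - F = 0.33
1 - F = 0.66
K = 4 * 0.33 / 0.66
= 2.00


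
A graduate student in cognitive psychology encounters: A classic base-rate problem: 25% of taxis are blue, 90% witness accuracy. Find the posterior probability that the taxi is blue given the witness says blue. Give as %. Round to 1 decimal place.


P(blue | says blue) = P(says blue | blue)*P(blue) / [P(says blue | blue)*P(blue) + P(says blue | not blue)*P(not blue)]
Numerator = 0.9 * 0.25 = 0.225
False identification = 0.1 * 0.75 = 0.075
P = 0.225 / (0.225 + 0.075)
= 0.225 / 0.3
As percentage = 75.0


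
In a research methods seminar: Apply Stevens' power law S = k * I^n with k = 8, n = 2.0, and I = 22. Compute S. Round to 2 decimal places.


S = 8 * 22^2.0
22^2.0 = 484.0
S = 8 * 484.0
= 3872.00


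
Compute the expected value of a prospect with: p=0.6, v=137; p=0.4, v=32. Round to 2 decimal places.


EU = sum(p_i * v_i)
0.6 * 137 = 82.2
0.4 * 32 = 12.8
EU = 82.2 + 12.8
= 95.00


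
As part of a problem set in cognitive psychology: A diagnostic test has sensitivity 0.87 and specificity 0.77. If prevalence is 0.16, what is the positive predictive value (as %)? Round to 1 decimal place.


PPV = (sens * prev) / (sens * prev + (1-spec) * (1-prev))
Numerator = 0.87 * 0.16 = 0.1392
P(positive and no disease) = (1 - spec) * (1 - prev) = (1 - 0.77) * (1 - 0.16) = 0.1932
Denominator = 0.1392 + 0.1932 = 0.3324
PPV = 0.1392 / 0.3324 = 0.418773
As percentage = 41.9


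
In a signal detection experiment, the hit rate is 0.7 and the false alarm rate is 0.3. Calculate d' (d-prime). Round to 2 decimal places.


d' = z(HR) - z(FAR)
z(0.7) = 0.5244
z(0.3) = -0.5244
d' = 0.5244 - -0.5244
= 1.05


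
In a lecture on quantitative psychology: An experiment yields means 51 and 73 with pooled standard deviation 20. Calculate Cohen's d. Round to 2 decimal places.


Cohen's d = (M1 - M2) / S_pooled
= (51 - 73) / 20
= -22 / 20
= -1.10


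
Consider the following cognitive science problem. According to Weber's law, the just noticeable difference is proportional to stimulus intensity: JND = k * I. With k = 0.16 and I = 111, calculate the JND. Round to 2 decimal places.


JND = k * I
JND = 0.16 * 111
= 17.76


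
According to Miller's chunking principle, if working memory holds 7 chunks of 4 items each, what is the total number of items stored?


Total items = chunks * items_per_chunk
= 7 * 4
= 28


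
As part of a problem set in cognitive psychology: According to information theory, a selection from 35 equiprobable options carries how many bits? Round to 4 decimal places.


H = log2(n)
H = log2(35)
= 5.1293


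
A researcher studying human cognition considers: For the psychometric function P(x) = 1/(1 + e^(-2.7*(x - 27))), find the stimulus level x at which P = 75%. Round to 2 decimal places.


At P = 0.75: 0.75 = 1/(1 + e^(-k*(x-x0)))
Solving: e^(-k*(x-x0)) = 1/3
x = x0 + ln(3)/k
ln(3) = 1.0986
x = 27 + 1.0986/2.7
= 27 + 0.4069
= 27.41


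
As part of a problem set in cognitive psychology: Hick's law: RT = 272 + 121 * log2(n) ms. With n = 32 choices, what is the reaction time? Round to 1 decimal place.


RT = 272 + 121 * log2(32)
log2(32) = 5.0
RT = 272 + 121 * 5.0
= 272 + 605.0
= 877.0 ms


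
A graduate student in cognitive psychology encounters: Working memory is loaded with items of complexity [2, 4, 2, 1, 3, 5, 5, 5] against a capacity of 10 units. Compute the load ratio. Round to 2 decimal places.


Total complexity = 2 + 4 + 2 + 1 + 3 + 5 + 5 + 5 = 27
Load = total / capacity = 27 / 10
= 2.70
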